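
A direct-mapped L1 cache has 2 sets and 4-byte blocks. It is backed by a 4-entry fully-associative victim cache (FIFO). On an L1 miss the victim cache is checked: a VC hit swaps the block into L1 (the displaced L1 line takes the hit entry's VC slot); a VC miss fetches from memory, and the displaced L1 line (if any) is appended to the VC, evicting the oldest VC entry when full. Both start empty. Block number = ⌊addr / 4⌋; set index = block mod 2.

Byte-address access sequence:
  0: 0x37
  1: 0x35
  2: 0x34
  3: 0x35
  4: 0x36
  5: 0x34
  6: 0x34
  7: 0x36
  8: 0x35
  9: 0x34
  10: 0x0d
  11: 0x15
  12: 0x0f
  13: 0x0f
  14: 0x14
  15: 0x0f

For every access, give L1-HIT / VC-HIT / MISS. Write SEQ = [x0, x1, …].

0: 0x37 (blk 13, set 1) → MISS  vc=[]
1: 0x35 (blk 13, set 1) → L1-HIT  vc=[]
2: 0x34 (blk 13, set 1) → L1-HIT  vc=[]
3: 0x35 (blk 13, set 1) → L1-HIT  vc=[]
4: 0x36 (blk 13, set 1) → L1-HIT  vc=[]
5: 0x34 (blk 13, set 1) → L1-HIT  vc=[]
6: 0x34 (blk 13, set 1) → L1-HIT  vc=[]
7: 0x36 (blk 13, set 1) → L1-HIT  vc=[]
8: 0x35 (blk 13, set 1) → L1-HIT  vc=[]
9: 0x34 (blk 13, set 1) → L1-HIT  vc=[]
10: 0xd (blk 3, set 1) → MISS  vc=[13]
11: 0x15 (blk 5, set 1) → MISS  vc=[13, 3]
12: 0xf (blk 3, set 1) → VC-HIT  vc=[13, 5]
13: 0xf (blk 3, set 1) → L1-HIT  vc=[13, 5]
14: 0x14 (blk 5, set 1) → VC-HIT  vc=[13, 3]
15: 0xf (blk 3, set 1) → VC-HIT  vc=[13, 5]

SEQ = [MISS, L1-HIT, L1-HIT, L1-HIT, L1-HIT, L1-HIT, L1-HIT, L1-HIT, L1-HIT, L1-HIT, MISS, MISS, VC-HIT, L1-HIT, VC-HIT, VC-HIT]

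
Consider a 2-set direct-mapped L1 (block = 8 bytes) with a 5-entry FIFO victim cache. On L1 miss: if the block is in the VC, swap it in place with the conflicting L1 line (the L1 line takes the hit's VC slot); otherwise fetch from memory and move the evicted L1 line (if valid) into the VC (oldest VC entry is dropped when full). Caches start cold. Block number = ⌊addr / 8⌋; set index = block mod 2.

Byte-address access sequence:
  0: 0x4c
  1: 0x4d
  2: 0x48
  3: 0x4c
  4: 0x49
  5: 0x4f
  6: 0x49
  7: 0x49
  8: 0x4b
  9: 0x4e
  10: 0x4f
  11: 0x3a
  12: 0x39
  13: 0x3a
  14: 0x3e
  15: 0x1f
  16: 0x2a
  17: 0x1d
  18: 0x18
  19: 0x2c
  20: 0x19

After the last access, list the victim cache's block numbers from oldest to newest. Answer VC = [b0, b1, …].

VC = [9, 7, 5]

0: 0x4c (blk 9, set 1) → MISS  vc=[]
1: 0x4d (blk 9, set 1) → L1-HIT  vc=[]
2: 0x48 (blk 9, set 1) → L1-HIT  vc=[]
3: 0x4c (blk 9, set 1) → L1-HIT  vc=[]
4: 0x49 (blk 9, set 1) → L1-HIT  vc=[]
5: 0x4f (blk 9, set 1) → L1-HIT  vc=[]
6: 0x49 (blk 9, set 1) → L1-HIT  vc=[]
7: 0x49 (blk 9, set 1) → L1-HIT  vc=[]
8: 0x4b (blk 9, set 1) → L1-HIT  vc=[]
9: 0x4e (blk 9, set 1) → L1-HIT  vc=[]
10: 0x4f (blk 9, set 1) → L1-HIT  vc=[]
11: 0x3a (blk 7, set 1) → MISS  vc=[9]
12: 0x39 (blk 7, set 1) → L1-HIT  vc=[9]
13: 0x3a (blk 7, set 1) → L1-HIT  vc=[9]
14: 0x3e (blk 7, set 1) → L1-HIT  vc=[9]
15: 0x1f (blk 3, set 1) → MISS  vc=[9, 7]
16: 0x2a (blk 5, set 1) → MISS  vc=[9, 7, 3]
17: 0x1d (blk 3, set 1) → VC-HIT  vc=[9, 7, 5]
18: 0x18 (blk 3, set 1) → L1-HIT  vc=[9, 7, 5]
19: 0x2c (blk 5, set 1) → VC-HIT  vc=[9, 7, 3]
20: 0x19 (blk 3, set 1) → VC-HIT  vc=[9, 7, 5]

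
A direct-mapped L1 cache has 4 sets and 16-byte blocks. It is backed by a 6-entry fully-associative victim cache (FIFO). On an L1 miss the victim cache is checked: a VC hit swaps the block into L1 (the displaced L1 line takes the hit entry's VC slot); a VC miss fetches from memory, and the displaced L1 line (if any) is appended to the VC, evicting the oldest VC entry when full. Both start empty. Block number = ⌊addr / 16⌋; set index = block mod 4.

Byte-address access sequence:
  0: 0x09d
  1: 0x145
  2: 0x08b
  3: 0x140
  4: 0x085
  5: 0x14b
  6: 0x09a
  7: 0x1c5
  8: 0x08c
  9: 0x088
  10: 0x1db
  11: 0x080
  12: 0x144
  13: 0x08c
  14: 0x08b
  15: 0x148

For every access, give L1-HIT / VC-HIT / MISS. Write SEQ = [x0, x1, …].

SEQ = [MISS, MISS, MISS, VC-HIT, VC-HIT, VC-HIT, L1-HIT, MISS, VC-HIT, L1-HIT, MISS, L1-HIT, VC-HIT, VC-HIT, L1-HIT, VC-HIT]

#0 0x9d→b9/s1 MISS; vc=[]
#1 0x145→b20/s0 MISS; vc=[]
#2 0x8b→b8/s0 MISS; vc=[20]
#3 0x140→b20/s0 VC-HIT; vc=[8]
#4 0x85→b8/s0 VC-HIT; vc=[20]
#5 0x14b→b20/s0 VC-HIT; vc=[8]
#6 0x9a→b9/s1 L1-HIT; vc=[8]
#7 0x1c5→b28/s0 MISS; vc=[8,20]
#8 0x8c→b8/s0 VC-HIT; vc=[28,20]
#9 0x88→b8/s0 L1-HIT; vc=[28,20]
#10 0x1db→b29/s1 MISS; vc=[28,20,9]
#11 0x80→b8/s0 L1-HIT; vc=[28,20,9]
#12 0x144→b20/s0 VC-HIT; vc=[28,8,9]
#13 0x8c→b8/s0 VC-HIT; vc=[28,20,9]
#14 0x8b→b8/s0 L1-HIT; vc=[28,20,9]
#15 0x148→b20/s0 VC-HIT; vc=[28,8,9]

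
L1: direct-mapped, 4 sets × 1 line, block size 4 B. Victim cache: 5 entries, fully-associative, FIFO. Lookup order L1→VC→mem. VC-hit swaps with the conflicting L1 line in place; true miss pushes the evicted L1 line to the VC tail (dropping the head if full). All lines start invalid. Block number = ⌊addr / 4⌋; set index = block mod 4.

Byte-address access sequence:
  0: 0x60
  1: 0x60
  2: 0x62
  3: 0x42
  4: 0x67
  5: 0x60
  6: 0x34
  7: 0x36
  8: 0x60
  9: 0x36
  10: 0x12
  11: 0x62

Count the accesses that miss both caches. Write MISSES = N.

#0 0x60→b24/s0 MISS; vc=[]
#1 0x60→b24/s0 L1-HIT; vc=[]
#2 0x62→b24/s0 L1-HIT; vc=[]
#3 0x42→b16/s0 MISS; vc=[24]
#4 0x67→b25/s1 MISS; vc=[24]
#5 0x60→b24/s0 VC-HIT; vc=[16]
#6 0x34→b13/s1 MISS; vc=[16,25]
#7 0x36→b13/s1 L1-HIT; vc=[16,25]
#8 0x60→b24/s0 L1-HIT; vc=[16,25]
#9 0x36→b13/s1 L1-HIT; vc=[16,25]
#10 0x12→b4/s0 MISS; vc=[16,25,24]
#11 0x62→b24/s0 VC-HIT; vc=[16,25,4]

MISSES = 5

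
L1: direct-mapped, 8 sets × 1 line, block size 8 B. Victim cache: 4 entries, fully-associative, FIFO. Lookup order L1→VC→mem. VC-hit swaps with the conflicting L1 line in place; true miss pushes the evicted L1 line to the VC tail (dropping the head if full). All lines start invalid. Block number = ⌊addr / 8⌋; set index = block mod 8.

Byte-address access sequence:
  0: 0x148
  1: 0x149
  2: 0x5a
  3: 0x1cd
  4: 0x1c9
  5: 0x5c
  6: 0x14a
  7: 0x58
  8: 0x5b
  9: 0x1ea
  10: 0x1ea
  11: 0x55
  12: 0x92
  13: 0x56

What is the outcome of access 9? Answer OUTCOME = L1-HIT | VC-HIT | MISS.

0: 0x148 (blk 41, set 1) → MISS  vc=[]
1: 0x149 (blk 41, set 1) → L1-HIT  vc=[]
2: 0x5a (blk 11, set 3) → MISS  vc=[]
3: 0x1cd (blk 57, set 1) → MISS  vc=[41]
4: 0x1c9 (blk 57, set 1) → L1-HIT  vc=[41]
5: 0x5c (blk 11, set 3) → L1-HIT  vc=[41]
6: 0x14a (blk 41, set 1) → VC-HIT  vc=[57]
7: 0x58 (blk 11, set 3) → L1-HIT  vc=[57]
8: 0x5b (blk 11, set 3) → L1-HIT  vc=[57]
9: 0x1ea (blk 61, set 5) → MISS  vc=[57]
10: 0x1ea (blk 61, set 5) → L1-HIT  vc=[57]
11: 0x55 (blk 10, set 2) → MISS  vc=[57]
12: 0x92 (blk 18, set 2) → MISS  vc=[57, 10]
13: 0x56 (blk 10, set 2) → VC-HIT  vc=[57, 18]

OUTCOME = MISS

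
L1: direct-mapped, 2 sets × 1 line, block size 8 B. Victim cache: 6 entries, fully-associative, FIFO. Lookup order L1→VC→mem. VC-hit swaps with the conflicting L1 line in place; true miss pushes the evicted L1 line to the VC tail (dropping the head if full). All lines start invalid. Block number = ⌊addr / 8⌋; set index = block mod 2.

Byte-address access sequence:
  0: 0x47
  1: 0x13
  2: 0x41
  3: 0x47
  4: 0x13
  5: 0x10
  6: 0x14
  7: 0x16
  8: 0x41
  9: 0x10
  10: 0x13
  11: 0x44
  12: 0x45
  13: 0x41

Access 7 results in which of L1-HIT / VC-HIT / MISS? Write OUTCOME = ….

0: 0x47 (blk 8, set 0) → MISS  vc=[]
1: 0x13 (blk 2, set 0) → MISS  vc=[8]
2: 0x41 (blk 8, set 0) → VC-HIT  vc=[2]
3: 0x47 (blk 8, set 0) → L1-HIT  vc=[2]
4: 0x13 (blk 2, set 0) → VC-HIT  vc=[8]
5: 0x10 (blk 2, set 0) → L1-HIT  vc=[8]
6: 0x14 (blk 2, set 0) → L1-HIT  vc=[8]
7: 0x16 (blk 2, set 0) → L1-HIT  vc=[8]
8: 0x41 (blk 8, set 0) → VC-HIT  vc=[2]
9: 0x10 (blk 2, set 0) → VC-HIT  vc=[8]
10: 0x13 (blk 2, set 0) → L1-HIT  vc=[8]
11: 0x44 (blk 8, set 0) → VC-HIT  vc=[2]
12: 0x45 (blk 8, set 0) → L1-HIT  vc=[2]
13: 0x41 (blk 8, set 0) → L1-HIT  vc=[2]

OUTCOME = L1-HIT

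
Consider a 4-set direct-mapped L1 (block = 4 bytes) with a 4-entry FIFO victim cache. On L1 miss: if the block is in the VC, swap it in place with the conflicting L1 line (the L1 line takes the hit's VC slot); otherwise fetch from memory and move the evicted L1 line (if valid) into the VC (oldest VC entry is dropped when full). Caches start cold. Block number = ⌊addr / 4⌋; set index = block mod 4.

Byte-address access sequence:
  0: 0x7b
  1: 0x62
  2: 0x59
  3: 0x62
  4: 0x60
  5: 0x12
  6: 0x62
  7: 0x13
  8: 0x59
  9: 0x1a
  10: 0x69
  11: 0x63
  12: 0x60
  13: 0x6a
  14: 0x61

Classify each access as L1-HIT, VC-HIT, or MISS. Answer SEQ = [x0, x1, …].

SEQ = [MISS, MISS, MISS, L1-HIT, L1-HIT, MISS, VC-HIT, VC-HIT, L1-HIT, MISS, MISS, VC-HIT, L1-HIT, L1-HIT, L1-HIT]

#0 0x7b→b30/s2 MISS; vc=[]
#1 0x62→b24/s0 MISS; vc=[]
#2 0x59→b22/s2 MISS; vc=[30]
#3 0x62→b24/s0 L1-HIT; vc=[30]
#4 0x60→b24/s0 L1-HIT; vc=[30]
#5 0x12→b4/s0 MISS; vc=[30,24]
#6 0x62→b24/s0 VC-HIT; vc=[30,4]
#7 0x13→b4/s0 VC-HIT; vc=[30,24]
#8 0x59→b22/s2 L1-HIT; vc=[30,24]
#9 0x1a→b6/s2 MISS; vc=[30,24,22]
#10 0x69→b26/s2 MISS; vc=[30,24,22,6]
#11 0x63→b24/s0 VC-HIT; vc=[30,4,22,6]
#12 0x60→b24/s0 L1-HIT; vc=[30,4,22,6]
#13 0x6a→b26/s2 L1-HIT; vc=[30,4,22,6]
#14 0x61→b24/s0 L1-HIT; vc=[30,4,22,6]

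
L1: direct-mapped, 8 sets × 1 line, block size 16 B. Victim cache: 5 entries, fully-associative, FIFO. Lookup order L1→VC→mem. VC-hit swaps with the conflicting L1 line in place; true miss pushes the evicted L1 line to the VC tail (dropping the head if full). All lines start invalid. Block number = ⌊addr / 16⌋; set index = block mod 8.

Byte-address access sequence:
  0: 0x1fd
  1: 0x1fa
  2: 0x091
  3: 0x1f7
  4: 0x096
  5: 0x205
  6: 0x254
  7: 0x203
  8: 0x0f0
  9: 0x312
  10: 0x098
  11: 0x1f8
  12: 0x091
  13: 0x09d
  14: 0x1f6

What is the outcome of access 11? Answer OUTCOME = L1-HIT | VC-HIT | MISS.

  [0] addr=0x1fd blk=31 s=7: MISS | VC []
  [1] addr=0x1fa blk=31 s=7: L1-HIT | VC []
  [2] addr=0x91 blk=9 s=1: MISS | VC []
  [3] addr=0x1f7 blk=31 s=7: L1-HIT | VC []
  [4] addr=0x96 blk=9 s=1: L1-HIT | VC []
  [5] addr=0x205 blk=32 s=0: MISS | VC []
  [6] addr=0x254 blk=37 s=5: MISS | VC []
  [7] addr=0x203 blk=32 s=0: L1-HIT | VC []
  [8] addr=0xf0 blk=15 s=7: MISS | VC [31]
  [9] addr=0x312 blk=49 s=1: MISS | VC [31, 9]
  [10] addr=0x98 blk=9 s=1: VC-HIT | VC [31, 49]
  [11] addr=0x1f8 blk=31 s=7: VC-HIT | VC [15, 49]
  [12] addr=0x91 blk=9 s=1: L1-HIT | VC [15, 49]
  [13] addr=0x9d blk=9 s=1: L1-HIT | VC [15, 49]
  [14] addr=0x1f6 blk=31 s=7: L1-HIT | VC [15, 49]

OUTCOME = VC-HIT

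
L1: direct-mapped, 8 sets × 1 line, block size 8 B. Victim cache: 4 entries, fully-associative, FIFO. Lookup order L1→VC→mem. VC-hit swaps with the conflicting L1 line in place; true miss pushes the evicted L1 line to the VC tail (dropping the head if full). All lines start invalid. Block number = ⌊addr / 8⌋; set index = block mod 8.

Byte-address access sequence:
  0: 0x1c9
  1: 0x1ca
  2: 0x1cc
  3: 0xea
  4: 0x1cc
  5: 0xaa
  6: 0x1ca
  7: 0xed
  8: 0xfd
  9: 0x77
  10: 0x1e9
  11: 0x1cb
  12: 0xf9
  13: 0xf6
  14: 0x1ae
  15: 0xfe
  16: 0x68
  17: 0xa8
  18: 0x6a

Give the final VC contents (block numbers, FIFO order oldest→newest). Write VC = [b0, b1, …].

VC = [14, 61, 53, 21]

0: 0x1c9 (blk 57, set 1) → MISS  vc=[]
1: 0x1ca (blk 57, set 1) → L1-HIT  vc=[]
2: 0x1cc (blk 57, set 1) → L1-HIT  vc=[]
3: 0xea (blk 29, set 5) → MISS  vc=[]
4: 0x1cc (blk 57, set 1) → L1-HIT  vc=[]
5: 0xaa (blk 21, set 5) → MISS  vc=[29]
6: 0x1ca (blk 57, set 1) → L1-HIT  vc=[29]
7: 0xed (blk 29, set 5) → VC-HIT  vc=[21]
8: 0xfd (blk 31, set 7) → MISS  vc=[21]
9: 0x77 (blk 14, set 6) → MISS  vc=[21]
10: 0x1e9 (blk 61, set 5) → MISS  vc=[21, 29]
11: 0x1cb (blk 57, set 1) → L1-HIT  vc=[21, 29]
12: 0xf9 (blk 31, set 7) → L1-HIT  vc=[21, 29]
13: 0xf6 (blk 30, set 6) → MISS  vc=[21, 29, 14]
14: 0x1ae (blk 53, set 5) → MISS  vc=[21, 29, 14, 61]
15: 0xfe (blk 31, set 7) → L1-HIT  vc=[21, 29, 14, 61]
16: 0x68 (blk 13, set 5) → MISS  vc=[29, 14, 61, 53]
17: 0xa8 (blk 21, set 5) → MISS  vc=[14, 61, 53, 13]
18: 0x6a (blk 13, set 5) → VC-HIT  vc=[14, 61, 53, 21]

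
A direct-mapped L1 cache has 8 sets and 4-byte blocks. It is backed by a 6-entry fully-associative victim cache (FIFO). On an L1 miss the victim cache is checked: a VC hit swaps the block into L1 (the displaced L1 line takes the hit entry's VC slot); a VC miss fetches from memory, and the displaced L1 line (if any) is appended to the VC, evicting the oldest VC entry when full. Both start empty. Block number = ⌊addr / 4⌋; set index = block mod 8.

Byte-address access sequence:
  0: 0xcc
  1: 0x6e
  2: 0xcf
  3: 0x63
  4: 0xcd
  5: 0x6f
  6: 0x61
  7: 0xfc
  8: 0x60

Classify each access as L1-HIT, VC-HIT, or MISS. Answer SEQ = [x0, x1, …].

#0 0xcc→b51/s3 MISS; vc=[]
#1 0x6e→b27/s3 MISS; vc=[51]
#2 0xcf→b51/s3 VC-HIT; vc=[27]
#3 0x63→b24/s0 MISS; vc=[27]
#4 0xcd→b51/s3 L1-HIT; vc=[27]
#5 0x6f→b27/s3 VC-HIT; vc=[51]
#6 0x61→b24/s0 L1-HIT; vc=[51]
#7 0xfc→b63/s7 MISS; vc=[51]
#8 0x60→b24/s0 L1-HIT; vc=[51]

SEQ = [MISS, MISS, VC-HIT, MISS, L1-HIT, VC-HIT, L1-HIT, MISS, L1-HIT]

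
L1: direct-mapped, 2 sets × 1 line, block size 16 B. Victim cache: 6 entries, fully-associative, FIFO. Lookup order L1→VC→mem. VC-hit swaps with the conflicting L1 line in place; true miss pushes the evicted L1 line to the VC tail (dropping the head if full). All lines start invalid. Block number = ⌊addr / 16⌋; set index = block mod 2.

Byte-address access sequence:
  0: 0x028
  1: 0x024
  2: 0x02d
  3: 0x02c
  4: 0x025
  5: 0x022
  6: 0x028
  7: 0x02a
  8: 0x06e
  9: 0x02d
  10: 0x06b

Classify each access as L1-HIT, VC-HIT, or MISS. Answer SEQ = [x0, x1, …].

SEQ = [MISS, L1-HIT, L1-HIT, L1-HIT, L1-HIT, L1-HIT, L1-HIT, L1-HIT, MISS, VC-HIT, VC-HIT]

  [0] addr=0x28 blk=2 s=0: MISS | VC []
  [1] addr=0x24 blk=2 s=0: L1-HIT | VC []
  [2] addr=0x2d blk=2 s=0: L1-HIT | VC []
  [3] addr=0x2c blk=2 s=0: L1-HIT | VC []
  [4] addr=0x25 blk=2 s=0: L1-HIT | VC []
  [5] addr=0x22 blk=2 s=0: L1-HIT | VC []
  [6] addr=0x28 blk=2 s=0: L1-HIT | VC []
  [7] addr=0x2a blk=2 s=0: L1-HIT | VC []
  [8] addr=0x6e blk=6 s=0: MISS | VC [2]
  [9] addr=0x2d blk=2 s=0: VC-HIT | VC [6]
  [10] addr=0x6b blk=6 s=0: VC-HIT | VC [2]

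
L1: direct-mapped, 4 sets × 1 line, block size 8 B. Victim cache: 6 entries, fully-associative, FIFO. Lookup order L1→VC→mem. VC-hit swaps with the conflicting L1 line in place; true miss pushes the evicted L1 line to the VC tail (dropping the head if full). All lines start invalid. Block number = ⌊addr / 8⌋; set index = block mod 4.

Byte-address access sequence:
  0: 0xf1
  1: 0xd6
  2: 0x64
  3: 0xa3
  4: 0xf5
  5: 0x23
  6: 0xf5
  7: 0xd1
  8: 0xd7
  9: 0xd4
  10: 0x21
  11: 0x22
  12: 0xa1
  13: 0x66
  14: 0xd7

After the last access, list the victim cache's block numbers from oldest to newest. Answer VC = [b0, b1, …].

0: 0xf1 (blk 30, set 2) → MISS  vc=[]
1: 0xd6 (blk 26, set 2) → MISS  vc=[30]
2: 0x64 (blk 12, set 0) → MISS  vc=[30]
3: 0xa3 (blk 20, set 0) → MISS  vc=[30, 12]
4: 0xf5 (blk 30, set 2) → VC-HIT  vc=[26, 12]
5: 0x23 (blk 4, set 0) → MISS  vc=[26, 12, 20]
6: 0xf5 (blk 30, set 2) → L1-HIT  vc=[26, 12, 20]
7: 0xd1 (blk 26, set 2) → VC-HIT  vc=[30, 12, 20]
8: 0xd7 (blk 26, set 2) → L1-HIT  vc=[30, 12, 20]
9: 0xd4 (blk 26, set 2) → L1-HIT  vc=[30, 12, 20]
10: 0x21 (blk 4, set 0) → L1-HIT  vc=[30, 12, 20]
11: 0x22 (blk 4, set 0) → L1-HIT  vc=[30, 12, 20]
12: 0xa1 (blk 20, set 0) → VC-HIT  vc=[30, 12, 4]
13: 0x66 (blk 12, set 0) → VC-HIT  vc=[30, 20, 4]
14: 0xd7 (blk 26, set 2) → L1-HIT  vc=[30, 20, 4]

VC = [30, 20, 4]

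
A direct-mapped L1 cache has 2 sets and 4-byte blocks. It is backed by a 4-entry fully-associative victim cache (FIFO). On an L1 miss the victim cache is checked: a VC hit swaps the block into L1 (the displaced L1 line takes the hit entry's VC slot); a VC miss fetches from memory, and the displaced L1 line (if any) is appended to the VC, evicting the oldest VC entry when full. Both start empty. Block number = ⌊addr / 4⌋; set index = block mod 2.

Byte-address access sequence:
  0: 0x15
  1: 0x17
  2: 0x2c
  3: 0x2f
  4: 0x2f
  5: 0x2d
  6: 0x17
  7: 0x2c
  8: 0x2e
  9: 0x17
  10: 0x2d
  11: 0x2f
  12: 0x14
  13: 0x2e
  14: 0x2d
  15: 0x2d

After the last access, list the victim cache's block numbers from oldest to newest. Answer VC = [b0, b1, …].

#0 0x15→b5/s1 MISS; vc=[]
#1 0x17→b5/s1 L1-HIT; vc=[]
#2 0x2c→b11/s1 MISS; vc=[5]
#3 0x2f→b11/s1 L1-HIT; vc=[5]
#4 0x2f→b11/s1 L1-HIT; vc=[5]
#5 0x2d→b11/s1 L1-HIT; vc=[5]
#6 0x17→b5/s1 VC-HIT; vc=[11]
#7 0x2c→b11/s1 VC-HIT; vc=[5]
#8 0x2e→b11/s1 L1-HIT; vc=[5]
#9 0x17→b5/s1 VC-HIT; vc=[11]
#10 0x2d→b11/s1 VC-HIT; vc=[5]
#11 0x2f→b11/s1 L1-HIT; vc=[5]
#12 0x14→b5/s1 VC-HIT; vc=[11]
#13 0x2e→b11/s1 VC-HIT; vc=[5]
#14 0x2d→b11/s1 L1-HIT; vc=[5]
#15 0x2d→b11/s1 L1-HIT; vc=[5]

VC = [5]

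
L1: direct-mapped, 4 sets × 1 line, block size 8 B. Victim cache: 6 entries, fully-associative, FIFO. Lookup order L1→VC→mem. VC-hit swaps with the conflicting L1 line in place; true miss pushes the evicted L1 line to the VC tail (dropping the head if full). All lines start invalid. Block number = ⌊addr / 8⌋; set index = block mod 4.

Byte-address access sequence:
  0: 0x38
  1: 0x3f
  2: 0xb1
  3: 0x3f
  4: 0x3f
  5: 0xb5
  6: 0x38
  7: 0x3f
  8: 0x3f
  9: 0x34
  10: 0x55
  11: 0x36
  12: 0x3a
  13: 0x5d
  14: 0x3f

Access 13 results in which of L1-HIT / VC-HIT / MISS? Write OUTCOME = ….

#0 0x38→b7/s3 MISS; vc=[]
#1 0x3f→b7/s3 L1-HIT; vc=[]
#2 0xb1→b22/s2 MISS; vc=[]
#3 0x3f→b7/s3 L1-HIT; vc=[]
#4 0x3f→b7/s3 L1-HIT; vc=[]
#5 0xb5→b22/s2 L1-HIT; vc=[]
#6 0x38→b7/s3 L1-HIT; vc=[]
#7 0x3f→b7/s3 L1-HIT; vc=[]
#8 0x3f→b7/s3 L1-HIT; vc=[]
#9 0x34→b6/s2 MISS; vc=[22]
#10 0x55→b10/s2 MISS; vc=[22,6]
#11 0x36→b6/s2 VC-HIT; vc=[22,10]
#12 0x3a→b7/s3 L1-HIT; vc=[22,10]
#13 0x5d→b11/s3 MISS; vc=[22,10,7]
#14 0x3f→b7/s3 VC-HIT; vc=[22,10,11]

OUTCOME = MISS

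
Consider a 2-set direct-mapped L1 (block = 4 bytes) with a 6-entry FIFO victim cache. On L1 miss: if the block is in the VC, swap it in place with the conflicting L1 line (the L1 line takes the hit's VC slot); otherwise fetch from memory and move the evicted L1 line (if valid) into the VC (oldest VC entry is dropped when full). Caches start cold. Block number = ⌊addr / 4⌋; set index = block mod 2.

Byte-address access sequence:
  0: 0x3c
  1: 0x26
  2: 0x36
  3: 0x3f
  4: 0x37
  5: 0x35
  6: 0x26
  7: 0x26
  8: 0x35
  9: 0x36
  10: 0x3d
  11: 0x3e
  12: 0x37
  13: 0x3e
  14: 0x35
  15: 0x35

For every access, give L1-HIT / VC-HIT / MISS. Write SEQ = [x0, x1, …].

#0 0x3c→b15/s1 MISS; vc=[]
#1 0x26→b9/s1 MISS; vc=[15]
#2 0x36→b13/s1 MISS; vc=[15,9]
#3 0x3f→b15/s1 VC-HIT; vc=[13,9]
#4 0x37→b13/s1 VC-HIT; vc=[15,9]
#5 0x35→b13/s1 L1-HIT; vc=[15,9]
#6 0x26→b9/s1 VC-HIT; vc=[15,13]
#7 0x26→b9/s1 L1-HIT; vc=[15,13]
#8 0x35→b13/s1 VC-HIT; vc=[15,9]
#9 0x36→b13/s1 L1-HIT; vc=[15,9]
#10 0x3d→b15/s1 VC-HIT; vc=[13,9]
#11 0x3e→b15/s1 L1-HIT; vc=[13,9]
#12 0x37→b13/s1 VC-HIT; vc=[15,9]
#13 0x3e→b15/s1 VC-HIT; vc=[13,9]
#14 0x35→b13/s1 VC-HIT; vc=[15,9]
#15 0x35→b13/s1 L1-HIT; vc=[15,9]

SEQ = [MISS, MISS, MISS, VC-HIT, VC-HIT, L1-HIT, VC-HIT, L1-HIT, VC-HIT, L1-HIT, VC-HIT, L1-HIT, VC-HIT, VC-HIT, VC-HIT, L1-HIT]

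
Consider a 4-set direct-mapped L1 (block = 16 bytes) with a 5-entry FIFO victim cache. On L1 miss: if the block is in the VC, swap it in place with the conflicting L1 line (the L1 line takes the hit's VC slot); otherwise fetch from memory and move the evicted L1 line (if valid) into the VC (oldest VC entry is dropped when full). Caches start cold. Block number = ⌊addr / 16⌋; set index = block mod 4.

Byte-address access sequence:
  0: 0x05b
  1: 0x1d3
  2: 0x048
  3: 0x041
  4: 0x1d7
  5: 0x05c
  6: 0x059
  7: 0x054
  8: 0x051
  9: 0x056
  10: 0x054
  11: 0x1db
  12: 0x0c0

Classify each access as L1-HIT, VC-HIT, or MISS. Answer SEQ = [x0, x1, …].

#0 0x5b→b5/s1 MISS; vc=[]
#1 0x1d3→b29/s1 MISS; vc=[5]
#2 0x48→b4/s0 MISS; vc=[5]
#3 0x41→b4/s0 L1-HIT; vc=[5]
#4 0x1d7→b29/s1 L1-HIT; vc=[5]
#5 0x5c→b5/s1 VC-HIT; vc=[29]
#6 0x59→b5/s1 L1-HIT; vc=[29]
#7 0x54→b5/s1 L1-HIT; vc=[29]
#8 0x51→b5/s1 L1-HIT; vc=[29]
#9 0x56→b5/s1 L1-HIT; vc=[29]
#10 0x54→b5/s1 L1-HIT; vc=[29]
#11 0x1db→b29/s1 VC-HIT; vc=[5]
#12 0xc0→b12/s0 MISS; vc=[5,4]

SEQ = [MISS, MISS, MISS, L1-HIT, L1-HIT, VC-HIT, L1-HIT, L1-HIT, L1-HIT, L1-HIT, L1-HIT, VC-HIT, MISS]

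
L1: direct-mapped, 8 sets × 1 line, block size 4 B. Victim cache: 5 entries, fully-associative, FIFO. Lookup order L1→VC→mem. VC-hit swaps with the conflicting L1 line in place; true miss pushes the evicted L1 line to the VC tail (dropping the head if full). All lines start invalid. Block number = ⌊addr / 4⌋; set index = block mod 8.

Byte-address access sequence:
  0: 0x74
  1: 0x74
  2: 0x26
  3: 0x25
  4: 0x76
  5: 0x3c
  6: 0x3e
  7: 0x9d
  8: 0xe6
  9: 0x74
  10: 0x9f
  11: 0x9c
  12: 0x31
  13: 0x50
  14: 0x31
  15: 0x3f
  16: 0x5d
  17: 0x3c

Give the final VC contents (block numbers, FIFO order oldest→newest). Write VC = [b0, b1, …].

  [0] addr=0x74 blk=29 s=5: MISS | VC []
  [1] addr=0x74 blk=29 s=5: L1-HIT | VC []
  [2] addr=0x26 blk=9 s=1: MISS | VC []
  [3] addr=0x25 blk=9 s=1: L1-HIT | VC []
  [4] addr=0x76 blk=29 s=5: L1-HIT | VC []
  [5] addr=0x3c blk=15 s=7: MISS | VC []
  [6] addr=0x3e blk=15 s=7: L1-HIT | VC []
  [7] addr=0x9d blk=39 s=7: MISS | VC [15]
  [8] addr=0xe6 blk=57 s=1: MISS | VC [15, 9]
  [9] addr=0x74 blk=29 s=5: L1-HIT | VC [15, 9]
  [10] addr=0x9f blk=39 s=7: L1-HIT | VC [15, 9]
  [11] addr=0x9c blk=39 s=7: L1-HIT | VC [15, 9]
  [12] addr=0x31 blk=12 s=4: MISS | VC [15, 9]
  [13] addr=0x50 blk=20 s=4: MISS | VC [15, 9, 12]
  [14] addr=0x31 blk=12 s=4: VC-HIT | VC [15, 9, 20]
  [15] addr=0x3f blk=15 s=7: VC-HIT | VC [39, 9, 20]
  [16] addr=0x5d blk=23 s=7: MISS | VC [39, 9, 20, 15]
  [17] addr=0x3c blk=15 s=7: VC-HIT | VC [39, 9, 20, 23]

VC = [39, 9, 20, 23]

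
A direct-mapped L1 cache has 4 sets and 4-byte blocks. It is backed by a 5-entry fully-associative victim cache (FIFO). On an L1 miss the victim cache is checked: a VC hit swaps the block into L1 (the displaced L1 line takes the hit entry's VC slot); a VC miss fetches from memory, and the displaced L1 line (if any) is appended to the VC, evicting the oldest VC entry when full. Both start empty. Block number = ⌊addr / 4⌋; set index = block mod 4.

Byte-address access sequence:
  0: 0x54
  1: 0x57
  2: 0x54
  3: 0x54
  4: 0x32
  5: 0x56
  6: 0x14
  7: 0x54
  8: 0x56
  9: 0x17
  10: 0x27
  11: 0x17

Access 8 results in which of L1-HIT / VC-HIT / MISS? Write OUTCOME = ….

  [0] addr=0x54 blk=21 s=1: MISS | VC []
  [1] addr=0x57 blk=21 s=1: L1-HIT | VC []
  [2] addr=0x54 blk=21 s=1: L1-HIT | VC []
  [3] addr=0x54 blk=21 s=1: L1-HIT | VC []
  [4] addr=0x32 blk=12 s=0: MISS | VC []
  [5] addr=0x56 blk=21 s=1: L1-HIT | VC []
  [6] addr=0x14 blk=5 s=1: MISS | VC [21]
  [7] addr=0x54 blk=21 s=1: VC-HIT | VC [5]
  [8] addr=0x56 blk=21 s=1: L1-HIT | VC [5]
  [9] addr=0x17 blk=5 s=1: VC-HIT | VC [21]
  [10] addr=0x27 blk=9 s=1: MISS | VC [21, 5]
  [11] addr=0x17 blk=5 s=1: VC-HIT | VC [21, 9]

OUTCOME = L1-HIT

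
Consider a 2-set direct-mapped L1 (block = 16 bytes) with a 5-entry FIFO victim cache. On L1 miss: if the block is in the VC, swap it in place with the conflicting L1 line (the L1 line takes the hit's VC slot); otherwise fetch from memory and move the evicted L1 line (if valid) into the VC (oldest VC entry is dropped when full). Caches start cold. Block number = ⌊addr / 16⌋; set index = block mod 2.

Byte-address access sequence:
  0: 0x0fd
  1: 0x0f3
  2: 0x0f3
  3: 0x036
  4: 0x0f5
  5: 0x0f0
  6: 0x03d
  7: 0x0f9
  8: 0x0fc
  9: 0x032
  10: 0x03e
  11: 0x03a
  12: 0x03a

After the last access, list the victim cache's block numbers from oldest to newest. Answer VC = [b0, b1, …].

VC = [15]

#0 0xfd→b15/s1 MISS; vc=[]
#1 0xf3→b15/s1 L1-HIT; vc=[]
#2 0xf3→b15/s1 L1-HIT; vc=[]
#3 0x36→b3/s1 MISS; vc=[15]
#4 0xf5→b15/s1 VC-HIT; vc=[3]
#5 0xf0→b15/s1 L1-HIT; vc=[3]
#6 0x3d→b3/s1 VC-HIT; vc=[15]
#7 0xf9→b15/s1 VC-HIT; vc=[3]
#8 0xfc→b15/s1 L1-HIT; vc=[3]
#9 0x32→b3/s1 VC-HIT; vc=[15]
#10 0x3e→b3/s1 L1-HIT; vc=[15]
#11 0x3a→b3/s1 L1-HIT; vc=[15]
#12 0x3a→b3/s1 L1-HIT; vc=[15]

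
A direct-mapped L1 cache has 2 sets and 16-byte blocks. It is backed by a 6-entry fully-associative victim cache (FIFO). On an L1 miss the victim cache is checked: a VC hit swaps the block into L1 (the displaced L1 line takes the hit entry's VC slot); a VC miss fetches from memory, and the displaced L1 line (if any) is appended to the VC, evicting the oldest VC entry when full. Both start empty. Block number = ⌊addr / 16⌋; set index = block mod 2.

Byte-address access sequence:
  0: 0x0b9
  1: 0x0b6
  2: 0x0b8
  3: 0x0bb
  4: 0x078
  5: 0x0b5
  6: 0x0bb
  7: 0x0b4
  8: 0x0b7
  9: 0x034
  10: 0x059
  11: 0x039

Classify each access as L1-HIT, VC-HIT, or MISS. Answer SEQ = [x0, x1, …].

0: 0xb9 (blk 11, set 1) → MISS  vc=[]
1: 0xb6 (blk 11, set 1) → L1-HIT  vc=[]
2: 0xb8 (blk 11, set 1) → L1-HIT  vc=[]
3: 0xbb (blk 11, set 1) → L1-HIT  vc=[]
4: 0x78 (blk 7, set 1) → MISS  vc=[11]
5: 0xb5 (blk 11, set 1) → VC-HIT  vc=[7]
6: 0xbb (blk 11, set 1) → L1-HIT  vc=[7]
7: 0xb4 (blk 11, set 1) → L1-HIT  vc=[7]
8: 0xb7 (blk 11, set 1) → L1-HIT  vc=[7]
9: 0x34 (blk 3, set 1) → MISS  vc=[7, 11]
10: 0x59 (blk 5, set 1) → MISS  vc=[7, 11, 3]
11: 0x39 (blk 3, set 1) → VC-HIT  vc=[7, 11, 5]

SEQ = [MISS, L1-HIT, L1-HIT, L1-HIT, MISS, VC-HIT, L1-HIT, L1-HIT, L1-HIT, MISS, MISS, VC-HIT]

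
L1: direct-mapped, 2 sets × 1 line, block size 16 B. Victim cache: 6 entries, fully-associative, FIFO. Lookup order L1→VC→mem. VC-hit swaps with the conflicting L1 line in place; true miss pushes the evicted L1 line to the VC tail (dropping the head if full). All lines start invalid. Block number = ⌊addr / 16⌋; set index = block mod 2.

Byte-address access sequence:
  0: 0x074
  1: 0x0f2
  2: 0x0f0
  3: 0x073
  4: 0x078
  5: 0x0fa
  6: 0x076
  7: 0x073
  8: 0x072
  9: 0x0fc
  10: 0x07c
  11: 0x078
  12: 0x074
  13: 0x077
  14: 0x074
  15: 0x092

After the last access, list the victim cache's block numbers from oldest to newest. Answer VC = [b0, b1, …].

#0 0x74→b7/s1 MISS; vc=[]
#1 0xf2→b15/s1 MISS; vc=[7]
#2 0xf0→b15/s1 L1-HIT; vc=[7]
#3 0x73→b7/s1 VC-HIT; vc=[15]
#4 0x78→b7/s1 L1-HIT; vc=[15]
#5 0xfa→b15/s1 VC-HIT; vc=[7]
#6 0x76→b7/s1 VC-HIT; vc=[15]
#7 0x73→b7/s1 L1-HIT; vc=[15]
#8 0x72→b7/s1 L1-HIT; vc=[15]
#9 0xfc→b15/s1 VC-HIT; vc=[7]
#10 0x7c→b7/s1 VC-HIT; vc=[15]
#11 0x78→b7/s1 L1-HIT; vc=[15]
#12 0x74→b7/s1 L1-HIT; vc=[15]
#13 0x77→b7/s1 L1-HIT; vc=[15]
#14 0x74→b7/s1 L1-HIT; vc=[15]
#15 0x92→b9/s1 MISS; vc=[15,7]

VC = [15, 7]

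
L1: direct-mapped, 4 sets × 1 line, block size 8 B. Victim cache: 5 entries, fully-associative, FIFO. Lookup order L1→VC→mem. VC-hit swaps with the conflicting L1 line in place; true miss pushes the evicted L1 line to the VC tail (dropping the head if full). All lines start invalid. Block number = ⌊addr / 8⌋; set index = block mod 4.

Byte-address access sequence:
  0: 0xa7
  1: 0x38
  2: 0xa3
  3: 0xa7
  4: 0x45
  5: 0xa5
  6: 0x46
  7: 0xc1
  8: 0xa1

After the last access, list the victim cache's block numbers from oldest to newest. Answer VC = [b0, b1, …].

  [0] addr=0xa7 blk=20 s=0: MISS | VC []
  [1] addr=0x38 blk=7 s=3: MISS | VC []
  [2] addr=0xa3 blk=20 s=0: L1-HIT | VC []
  [3] addr=0xa7 blk=20 s=0: L1-HIT | VC []
  [4] addr=0x45 blk=8 s=0: MISS | VC [20]
  [5] addr=0xa5 blk=20 s=0: VC-HIT | VC [8]
  [6] addr=0x46 blk=8 s=0: VC-HIT | VC [20]
  [7] addr=0xc1 blk=24 s=0: MISS | VC [20, 8]
  [8] addr=0xa1 blk=20 s=0: VC-HIT | VC [24, 8]

VC = [24, 8]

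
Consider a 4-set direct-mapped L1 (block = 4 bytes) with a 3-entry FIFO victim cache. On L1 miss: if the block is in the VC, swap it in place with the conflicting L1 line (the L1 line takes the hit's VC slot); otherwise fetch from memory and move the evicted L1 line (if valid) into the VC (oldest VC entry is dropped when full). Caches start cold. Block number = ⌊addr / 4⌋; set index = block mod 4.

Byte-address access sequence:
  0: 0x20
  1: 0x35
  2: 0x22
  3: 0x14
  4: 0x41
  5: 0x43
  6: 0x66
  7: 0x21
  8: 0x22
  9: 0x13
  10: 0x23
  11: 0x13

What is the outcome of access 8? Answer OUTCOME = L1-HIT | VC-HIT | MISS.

#0 0x20→b8/s0 MISS; vc=[]
#1 0x35→b13/s1 MISS; vc=[]
#2 0x22→b8/s0 L1-HIT; vc=[]
#3 0x14→b5/s1 MISS; vc=[13]
#4 0x41→b16/s0 MISS; vc=[13,8]
#5 0x43→b16/s0 L1-HIT; vc=[13,8]
#6 0x66→b25/s1 MISS; vc=[13,8,5]
#7 0x21→b8/s0 VC-HIT; vc=[13,16,5]
#8 0x22→b8/s0 L1-HIT; vc=[13,16,5]
#9 0x13→b4/s0 MISS; vc=[16,5,8]
#10 0x23→b8/s0 VC-HIT; vc=[16,5,4]
#11 0x13→b4/s0 VC-HIT; vc=[16,5,8]

OUTCOME = L1-HIT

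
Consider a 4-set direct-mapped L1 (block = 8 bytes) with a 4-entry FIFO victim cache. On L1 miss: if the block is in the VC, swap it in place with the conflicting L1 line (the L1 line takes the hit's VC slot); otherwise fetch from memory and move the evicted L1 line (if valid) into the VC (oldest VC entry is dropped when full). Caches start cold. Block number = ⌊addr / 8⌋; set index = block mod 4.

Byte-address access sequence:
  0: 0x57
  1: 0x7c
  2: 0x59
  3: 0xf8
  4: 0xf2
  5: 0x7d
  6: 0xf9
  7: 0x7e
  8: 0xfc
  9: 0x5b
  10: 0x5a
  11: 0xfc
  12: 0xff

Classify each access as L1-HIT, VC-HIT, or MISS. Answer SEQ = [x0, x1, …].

  [0] addr=0x57 blk=10 s=2: MISS | VC []
  [1] addr=0x7c blk=15 s=3: MISS | VC []
  [2] addr=0x59 blk=11 s=3: MISS | VC [15]
  [3] addr=0xf8 blk=31 s=3: MISS | VC [15, 11]
  [4] addr=0xf2 blk=30 s=2: MISS | VC [15, 11, 10]
  [5] addr=0x7d blk=15 s=3: VC-HIT | VC [31, 11, 10]
  [6] addr=0xf9 blk=31 s=3: VC-HIT | VC [15, 11, 10]
  [7] addr=0x7e blk=15 s=3: VC-HIT | VC [31, 11, 10]
  [8] addr=0xfc blk=31 s=3: VC-HIT | VC [15, 11, 10]
  [9] addr=0x5b blk=11 s=3: VC-HIT | VC [15, 31, 10]
  [10] addr=0x5a blk=11 s=3: L1-HIT | VC [15, 31, 10]
  [11] addr=0xfc blk=31 s=3: VC-HIT | VC [15, 11, 10]
  [12] addr=0xff blk=31 s=3: L1-HIT | VC [15, 11, 10]

SEQ = [MISS, MISS, MISS, MISS, MISS, VC-HIT, VC-HIT, VC-HIT, VC-HIT, VC-HIT, L1-HIT, VC-HIT, L1-HIT]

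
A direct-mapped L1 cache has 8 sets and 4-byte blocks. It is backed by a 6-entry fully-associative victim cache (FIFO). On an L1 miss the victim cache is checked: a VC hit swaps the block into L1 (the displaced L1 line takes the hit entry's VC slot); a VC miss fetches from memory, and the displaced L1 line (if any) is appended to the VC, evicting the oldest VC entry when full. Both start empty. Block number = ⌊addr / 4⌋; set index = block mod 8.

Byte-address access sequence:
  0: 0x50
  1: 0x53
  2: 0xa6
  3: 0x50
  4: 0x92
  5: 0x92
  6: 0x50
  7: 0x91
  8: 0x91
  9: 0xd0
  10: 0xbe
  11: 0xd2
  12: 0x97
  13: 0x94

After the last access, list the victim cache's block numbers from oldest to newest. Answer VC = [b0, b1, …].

VC = [20, 36]

#0 0x50→b20/s4 MISS; vc=[]
#1 0x53→b20/s4 L1-HIT; vc=[]
#2 0xa6→b41/s1 MISS; vc=[]
#3 0x50→b20/s4 L1-HIT; vc=[]
#4 0x92→b36/s4 MISS; vc=[20]
#5 0x92→b36/s4 L1-HIT; vc=[20]
#6 0x50→b20/s4 VC-HIT; vc=[36]
#7 0x91→b36/s4 VC-HIT; vc=[20]
#8 0x91→b36/s4 L1-HIT; vc=[20]
#9 0xd0→b52/s4 MISS; vc=[20,36]
#10 0xbe→b47/s7 MISS; vc=[20,36]
#11 0xd2→b52/s4 L1-HIT; vc=[20,36]
#12 0x97→b37/s5 MISS; vc=[20,36]
#13 0x94→b37/s5 L1-HIT; vc=[20,36]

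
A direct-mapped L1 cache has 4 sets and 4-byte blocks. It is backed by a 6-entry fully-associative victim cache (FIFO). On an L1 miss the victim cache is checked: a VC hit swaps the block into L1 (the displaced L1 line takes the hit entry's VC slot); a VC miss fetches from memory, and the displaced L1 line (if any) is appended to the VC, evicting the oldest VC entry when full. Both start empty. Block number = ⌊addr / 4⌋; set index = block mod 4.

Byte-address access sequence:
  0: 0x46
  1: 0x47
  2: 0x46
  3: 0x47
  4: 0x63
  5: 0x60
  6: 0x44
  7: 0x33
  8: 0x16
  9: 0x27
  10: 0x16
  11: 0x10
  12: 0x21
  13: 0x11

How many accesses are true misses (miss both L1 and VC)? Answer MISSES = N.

0: 0x46 (blk 17, set 1) → MISS  vc=[]
1: 0x47 (blk 17, set 1) → L1-HIT  vc=[]
2: 0x46 (blk 17, set 1) → L1-HIT  vc=[]
3: 0x47 (blk 17, set 1) → L1-HIT  vc=[]
4: 0x63 (blk 24, set 0) → MISS  vc=[]
5: 0x60 (blk 24, set 0) → L1-HIT  vc=[]
6: 0x44 (blk 17, set 1) → L1-HIT  vc=[]
7: 0x33 (blk 12, set 0) → MISS  vc=[24]
8: 0x16 (blk 5, set 1) → MISS  vc=[24, 17]
9: 0x27 (blk 9, set 1) → MISS  vc=[24, 17, 5]
10: 0x16 (blk 5, set 1) → VC-HIT  vc=[24, 17, 9]
11: 0x10 (blk 4, set 0) → MISS  vc=[24, 17, 9, 12]
12: 0x21 (blk 8, set 0) → MISS  vc=[24, 17, 9, 12, 4]
13: 0x11 (blk 4, set 0) → VC-HIT  vc=[24, 17, 9, 12, 8]

MISSES = 7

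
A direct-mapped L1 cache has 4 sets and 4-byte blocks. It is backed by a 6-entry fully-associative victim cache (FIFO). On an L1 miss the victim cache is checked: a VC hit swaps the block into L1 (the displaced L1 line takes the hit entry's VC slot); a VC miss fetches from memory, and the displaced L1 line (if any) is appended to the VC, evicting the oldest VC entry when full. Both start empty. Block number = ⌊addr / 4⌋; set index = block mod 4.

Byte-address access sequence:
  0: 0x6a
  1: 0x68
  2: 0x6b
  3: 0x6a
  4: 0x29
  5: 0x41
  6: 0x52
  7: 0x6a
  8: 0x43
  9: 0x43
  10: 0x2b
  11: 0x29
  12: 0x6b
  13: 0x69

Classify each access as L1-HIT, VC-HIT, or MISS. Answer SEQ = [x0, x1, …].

SEQ = [MISS, L1-HIT, L1-HIT, L1-HIT, MISS, MISS, MISS, VC-HIT, VC-HIT, L1-HIT, VC-HIT, L1-HIT, VC-HIT, L1-HIT]

  [0] addr=0x6a blk=26 s=2: MISS | VC []
  [1] addr=0x68 blk=26 s=2: L1-HIT | VC []
  [2] addr=0x6b blk=26 s=2: L1-HIT | VC []
  [3] addr=0x6a blk=26 s=2: L1-HIT | VC []
  [4] addr=0x29 blk=10 s=2: MISS | VC [26]
  [5] addr=0x41 blk=16 s=0: MISS | VC [26]
  [6] addr=0x52 blk=20 s=0: MISS | VC [26, 16]
  [7] addr=0x6a blk=26 s=2: VC-HIT | VC [10, 16]
  [8] addr=0x43 blk=16 s=0: VC-HIT | VC [10, 20]
  [9] addr=0x43 blk=16 s=0: L1-HIT | VC [10, 20]
  [10] addr=0x2b blk=10 s=2: VC-HIT | VC [26, 20]
  [11] addr=0x29 blk=10 s=2: L1-HIT | VC [26, 20]
  [12] addr=0x6b blk=26 s=2: VC-HIT | VC [10, 20]
  [13] addr=0x69 blk=26 s=2: L1-HIT | VC [10, 20]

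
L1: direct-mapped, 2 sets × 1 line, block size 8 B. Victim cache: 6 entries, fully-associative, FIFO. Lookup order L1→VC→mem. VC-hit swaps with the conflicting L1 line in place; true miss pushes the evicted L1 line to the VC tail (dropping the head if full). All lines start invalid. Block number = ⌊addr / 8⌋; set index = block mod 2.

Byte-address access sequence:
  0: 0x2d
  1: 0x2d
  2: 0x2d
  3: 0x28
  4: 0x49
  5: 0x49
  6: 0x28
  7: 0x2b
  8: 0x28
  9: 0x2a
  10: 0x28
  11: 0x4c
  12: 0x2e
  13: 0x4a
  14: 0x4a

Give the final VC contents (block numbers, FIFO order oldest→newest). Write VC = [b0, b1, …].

VC = [5]

0: 0x2d (blk 5, set 1) → MISS  vc=[]
1: 0x2d (blk 5, set 1) → L1-HIT  vc=[]
2: 0x2d (blk 5, set 1) → L1-HIT  vc=[]
3: 0x28 (blk 5, set 1) → L1-HIT  vc=[]
4: 0x49 (blk 9, set 1) → MISS  vc=[5]
5: 0x49 (blk 9, set 1) → L1-HIT  vc=[5]
6: 0x28 (blk 5, set 1) → VC-HIT  vc=[9]
7: 0x2b (blk 5, set 1) → L1-HIT  vc=[9]
8: 0x28 (blk 5, set 1) → L1-HIT  vc=[9]
9: 0x2a (blk 5, set 1) → L1-HIT  vc=[9]
10: 0x28 (blk 5, set 1) → L1-HIT  vc=[9]
11: 0x4c (blk 9, set 1) → VC-HIT  vc=[5]
12: 0x2e (blk 5, set 1) → VC-HIT  vc=[9]
13: 0x4a (blk 9, set 1) → VC-HIT  vc=[5]
14: 0x4a (blk 9, set 1) → L1-HIT  vc=[5]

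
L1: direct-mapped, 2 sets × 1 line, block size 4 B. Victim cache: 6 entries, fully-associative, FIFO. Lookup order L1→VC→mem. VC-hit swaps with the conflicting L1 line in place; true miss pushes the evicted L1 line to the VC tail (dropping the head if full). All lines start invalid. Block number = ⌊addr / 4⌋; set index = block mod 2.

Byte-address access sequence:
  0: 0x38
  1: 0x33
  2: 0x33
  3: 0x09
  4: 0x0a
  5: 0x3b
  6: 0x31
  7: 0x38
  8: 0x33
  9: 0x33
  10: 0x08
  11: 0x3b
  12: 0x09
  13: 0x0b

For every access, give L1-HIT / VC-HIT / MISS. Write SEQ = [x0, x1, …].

0: 0x38 (blk 14, set 0) → MISS  vc=[]
1: 0x33 (blk 12, set 0) → MISS  vc=[14]
2: 0x33 (blk 12, set 0) → L1-HIT  vc=[14]
3: 0x9 (blk 2, set 0) → MISS  vc=[14, 12]
4: 0xa (blk 2, set 0) → L1-HIT  vc=[14, 12]
5: 0x3b (blk 14, set 0) → VC-HIT  vc=[2, 12]
6: 0x31 (blk 12, set 0) → VC-HIT  vc=[2, 14]
7: 0x38 (blk 14, set 0) → VC-HIT  vc=[2, 12]
8: 0x33 (blk 12, set 0) → VC-HIT  vc=[2, 14]
9: 0x33 (blk 12, set 0) → L1-HIT  vc=[2, 14]
10: 0x8 (blk 2, set 0) → VC-HIT  vc=[12, 14]
11: 0x3b (blk 14, set 0) → VC-HIT  vc=[12, 2]
12: 0x9 (blk 2, set 0) → VC-HIT  vc=[12, 14]
13: 0xb (blk 2, set 0) → L1-HIT  vc=[12, 14]

SEQ = [MISS, MISS, L1-HIT, MISS, L1-HIT, VC-HIT, VC-HIT, VC-HIT, VC-HIT, L1-HIT, VC-HIT, VC-HIT, VC-HIT, L1-HIT]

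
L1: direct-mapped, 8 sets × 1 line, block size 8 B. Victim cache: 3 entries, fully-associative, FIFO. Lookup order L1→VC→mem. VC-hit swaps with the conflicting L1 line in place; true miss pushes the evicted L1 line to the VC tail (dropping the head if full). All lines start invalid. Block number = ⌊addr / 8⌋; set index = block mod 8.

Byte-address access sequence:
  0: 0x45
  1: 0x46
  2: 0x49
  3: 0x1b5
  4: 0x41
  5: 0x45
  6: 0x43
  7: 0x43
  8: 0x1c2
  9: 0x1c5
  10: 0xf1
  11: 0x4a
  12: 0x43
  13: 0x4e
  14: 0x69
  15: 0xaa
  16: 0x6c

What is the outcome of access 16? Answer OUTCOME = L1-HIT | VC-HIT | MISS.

  [0] addr=0x45 blk=8 s=0: MISS | VC []
  [1] addr=0x46 blk=8 s=0: L1-HIT | VC []
  [2] addr=0x49 blk=9 s=1: MISS | VC []
  [3] addr=0x1b5 blk=54 s=6: MISS | VC []
  [4] addr=0x41 blk=8 s=0: L1-HIT | VC []
  [5] addr=0x45 blk=8 s=0: L1-HIT | VC []
  [6] addr=0x43 blk=8 s=0: L1-HIT | VC []
  [7] addr=0x43 blk=8 s=0: L1-HIT | VC []
  [8] addr=0x1c2 blk=56 s=0: MISS | VC [8]
  [9] addr=0x1c5 blk=56 s=0: L1-HIT | VC [8]
  [10] addr=0xf1 blk=30 s=6: MISS | VC [8, 54]
  [11] addr=0x4a blk=9 s=1: L1-HIT | VC [8, 54]
  [12] addr=0x43 blk=8 s=0: VC-HIT | VC [56, 54]
  [13] addr=0x4e blk=9 s=1: L1-HIT | VC [56, 54]
  [14] addr=0x69 blk=13 s=5: MISS | VC [56, 54]
  [15] addr=0xaa blk=21 s=5: MISS | VC [56, 54, 13]
  [16] addr=0x6c blk=13 s=5: VC-HIT | VC [56, 54, 21]

OUTCOME = VC-HIT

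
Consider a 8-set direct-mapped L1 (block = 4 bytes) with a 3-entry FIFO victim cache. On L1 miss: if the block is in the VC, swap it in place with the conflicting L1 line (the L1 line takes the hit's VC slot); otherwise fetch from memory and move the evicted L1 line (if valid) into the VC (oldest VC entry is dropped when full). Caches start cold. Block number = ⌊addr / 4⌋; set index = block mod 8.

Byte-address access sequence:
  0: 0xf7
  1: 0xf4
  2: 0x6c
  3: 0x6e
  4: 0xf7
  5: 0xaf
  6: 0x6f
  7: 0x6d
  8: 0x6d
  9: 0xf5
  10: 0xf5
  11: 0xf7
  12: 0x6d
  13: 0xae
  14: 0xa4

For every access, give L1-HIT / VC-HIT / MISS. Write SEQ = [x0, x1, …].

SEQ = [MISS, L1-HIT, MISS, L1-HIT, L1-HIT, MISS, VC-HIT, L1-HIT, L1-HIT, L1-HIT, L1-HIT, L1-HIT, L1-HIT, VC-HIT, MISS]

0: 0xf7 (blk 61, set 5) → MISS  vc=[]
1: 0xf4 (blk 61, set 5) → L1-HIT  vc=[]
2: 0x6c (blk 27, set 3) → MISS  vc=[]
3: 0x6e (blk 27, set 3) → L1-HIT  vc=[]
4: 0xf7 (blk 61, set 5) → L1-HIT  vc=[]
5: 0xaf (blk 43, set 3) → MISS  vc=[27]
6: 0x6f (blk 27, set 3) → VC-HIT  vc=[43]
7: 0x6d (blk 27, set 3) → L1-HIT  vc=[43]
8: 0x6d (blk 27, set 3) → L1-HIT  vc=[43]
9: 0xf5 (blk 61, set 5) → L1-HIT  vc=[43]
10: 0xf5 (blk 61, set 5) → L1-HIT  vc=[43]
11: 0xf7 (blk 61, set 5) → L1-HIT  vc=[43]
12: 0x6d (blk 27, set 3) → L1-HIT  vc=[43]
13: 0xae (blk 43, set 3) → VC-HIT  vc=[27]
14: 0xa4 (blk 41, set 1) → MISS  vc=[27]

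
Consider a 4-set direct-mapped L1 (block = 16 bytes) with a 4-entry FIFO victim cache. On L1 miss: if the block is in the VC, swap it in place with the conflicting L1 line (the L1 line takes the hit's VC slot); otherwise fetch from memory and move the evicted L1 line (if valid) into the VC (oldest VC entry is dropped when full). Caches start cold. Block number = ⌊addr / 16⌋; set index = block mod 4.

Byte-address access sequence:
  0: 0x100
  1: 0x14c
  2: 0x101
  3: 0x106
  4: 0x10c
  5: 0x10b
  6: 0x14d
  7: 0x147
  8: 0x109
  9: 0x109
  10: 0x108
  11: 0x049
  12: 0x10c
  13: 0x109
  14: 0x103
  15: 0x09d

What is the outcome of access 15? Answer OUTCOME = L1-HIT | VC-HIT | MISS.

OUTCOME = MISS

#0 0x100→b16/s0 MISS; vc=[]
#1 0x14c→b20/s0 MISS; vc=[16]
#2 0x101→b16/s0 VC-HIT; vc=[20]
#3 0x106→b16/s0 L1-HIT; vc=[20]
#4 0x10c→b16/s0 L1-HIT; vc=[20]
#5 0x10b→b16/s0 L1-HIT; vc=[20]
#6 0x14d→b20/s0 VC-HIT; vc=[16]
#7 0x147→b20/s0 L1-HIT; vc=[16]
#8 0x109→b16/s0 VC-HIT; vc=[20]
#9 0x109→b16/s0 L1-HIT; vc=[20]
#10 0x108→b16/s0 L1-HIT; vc=[20]
#11 0x49→b4/s0 MISS; vc=[20,16]
#12 0x10c→b16/s0 VC-HIT; vc=[20,4]
#13 0x109→b16/s0 L1-HIT; vc=[20,4]
#14 0x103→b16/s0 L1-HIT; vc=[20,4]
#15 0x9d→b9/s1 MISS; vc=[20,4]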